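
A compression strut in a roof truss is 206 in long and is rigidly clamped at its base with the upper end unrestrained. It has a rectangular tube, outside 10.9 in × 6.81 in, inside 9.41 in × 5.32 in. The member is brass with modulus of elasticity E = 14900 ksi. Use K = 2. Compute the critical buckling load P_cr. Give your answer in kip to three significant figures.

P_cr ≈ 146 kip

Weak-axis I_min = (h_o·b_o³ − h_i·b_i³)/12 with b_o = 6.81, b_i = 5.320 in (shorter outer/inner sides).
I_min = (10.9×6.81³ − 9.410×5.320³)/12 = 168.8 in⁴
Effective length L_e = K·L = 2 × 206 = 412.0 in
P_cr = π²EI / L_e² = π² × 14900×10³ × 168.8 / 412.0² = 1.462×10^5 lb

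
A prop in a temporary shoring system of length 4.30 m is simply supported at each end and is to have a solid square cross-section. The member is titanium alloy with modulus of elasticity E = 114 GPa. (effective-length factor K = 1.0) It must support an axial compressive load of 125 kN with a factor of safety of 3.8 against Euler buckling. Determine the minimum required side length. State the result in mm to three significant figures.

Required P_cr = n·P = 3.8 × 125 = 475.0 kN
L_e = K·L = 1 × 4.30 = 4.300 m
Required I = P_cr·L_e²/(π²E) = 4.750×10^5 × 4.300² / (π² × 1.14×10^11) = 7.806×10^-6 m⁴
I_req = 7.806×10^6 mm⁴
Solid square: I = a⁴/12  ⇒  a = (12I)^(1/4) = (12×7.806×10^6)^(1/4) = 98.4 mm

a ≈ 98.4 mm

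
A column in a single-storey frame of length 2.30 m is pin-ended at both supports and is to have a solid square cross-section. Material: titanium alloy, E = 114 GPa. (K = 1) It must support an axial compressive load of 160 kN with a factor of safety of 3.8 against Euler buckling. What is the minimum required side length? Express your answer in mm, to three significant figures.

Required P_cr = n·P = 3.8 × 160 = 608.0 kN
L_e = K·L = 1 × 2.30 = 2.300 m
Required I = P_cr·L_e²/(π²E) = 6.080×10^5 × 2.300² / (π² × 1.14×10^11) = 2.859×10^-6 m⁴
I_req = 2.859×10^6 mm⁴
Solid square: I = a⁴/12  ⇒  a = (12I)^(1/4) = (12×2.859×10^6)^(1/4) = 76.5 mm

a ≈ 76.5 mm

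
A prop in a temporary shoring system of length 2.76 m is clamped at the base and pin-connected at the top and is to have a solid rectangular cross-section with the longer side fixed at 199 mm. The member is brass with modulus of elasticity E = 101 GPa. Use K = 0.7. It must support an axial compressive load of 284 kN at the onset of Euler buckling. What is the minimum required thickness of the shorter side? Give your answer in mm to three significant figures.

b ≈ 40.0 mm

L_e = K·L = 0.7 × 2.76 = 1.932 m
Required I = P_cr·L_e²/(π²E) = 2.840×10^5 × 1.932² / (π² × 1.01×10^11) = 1.063×10^-6 m⁴
I_req = 1.063×10^6 mm⁴
Rectangle, weak axis: I_min = h·b³/12 with h = 199 mm fixed  ⇒  b = (12I/h)^(1/3) = 40.0 mm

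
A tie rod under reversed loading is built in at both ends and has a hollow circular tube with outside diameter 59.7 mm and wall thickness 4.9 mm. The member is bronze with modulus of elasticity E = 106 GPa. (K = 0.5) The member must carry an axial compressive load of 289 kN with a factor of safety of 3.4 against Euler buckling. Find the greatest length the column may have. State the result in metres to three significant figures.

Inner diameter d_i = 59.7 − 2×4.9 = 49.90 mm
I = π(d_o⁴ − d_i⁴)/64 = π(59.7⁴ − 49.90⁴)/64 = 3.192×10^5 mm⁴
I = 3.192×10^-7 m⁴
Required critical load P_cr = n·P = 3.4 × 289 = 982.6 kN = 9.826×10^5 N
From P_cr = π²EI/(K·L)²:  L = (1/K)·√(π²EI/P_cr) = (1/0.5)·√(π²×1.06×10^11×3.192×10^-7/9.826×10^5)
L = 1.17 m

L_max ≈ 1.17 m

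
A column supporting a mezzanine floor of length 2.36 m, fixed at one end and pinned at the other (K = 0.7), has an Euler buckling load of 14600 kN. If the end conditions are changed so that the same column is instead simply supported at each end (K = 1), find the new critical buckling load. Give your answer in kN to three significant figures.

P_cr ∝ 1/K², so P_cr,new = P_cr,old × (K_old/K_new)² = 14600 × (0.7/1)²
= 14600 × 0.4900 = 7150 kN

P_cr ≈ 7150 kN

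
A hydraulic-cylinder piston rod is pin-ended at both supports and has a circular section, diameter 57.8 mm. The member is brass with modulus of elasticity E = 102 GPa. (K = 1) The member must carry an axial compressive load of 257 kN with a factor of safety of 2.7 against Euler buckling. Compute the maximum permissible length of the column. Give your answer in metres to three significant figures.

I = πd⁴/64 = π×57.8⁴/64 = 5.479×10^5 mm⁴
I = 5.479×10^-7 m⁴
Required critical load P_cr = n·P = 2.7 × 257 = 693.9 kN = 6.939×10^5 N
From P_cr = π²EI/(K·L)²:  L = (1/K)·√(π²EI/P_cr) = (1/1)·√(π²×1.02×10^11×5.479×10^-7/6.939×10^5)
L = 0.892 m

L_max ≈ 0.892 m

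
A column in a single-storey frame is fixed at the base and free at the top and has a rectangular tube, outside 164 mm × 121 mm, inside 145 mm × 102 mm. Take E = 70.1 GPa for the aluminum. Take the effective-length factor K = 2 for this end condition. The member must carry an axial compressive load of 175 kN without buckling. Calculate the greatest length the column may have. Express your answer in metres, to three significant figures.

Weak-axis I_min = (h_o·b_o³ − h_i·b_i³)/12 with b_o = 121, b_i = 102.0 mm (shorter outer/inner sides).
I_min = (164×121³ − 145.0×102.0³)/12 = 1.139×10^7 mm⁴
I = 1.139×10^-5 m⁴
At the buckling limit P_cr = P = 1.750×10^5 N
From P_cr = π²EI/(K·L)²:  L = (1/K)·√(π²EI/P_cr) = (1/2)·√(π²×7.01×10^10×1.139×10^-5/1.750×10^5)
L = 3.35 m

L_max ≈ 3.35 m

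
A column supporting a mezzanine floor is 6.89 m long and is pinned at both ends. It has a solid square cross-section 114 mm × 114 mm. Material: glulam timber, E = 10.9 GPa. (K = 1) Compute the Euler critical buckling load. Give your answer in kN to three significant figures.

I = a⁴/12 = 114⁴/12 = 1.407×10^7 mm⁴
I = 1.407×10^7 mm⁴ = 1.407×10^-5 m⁴
Effective length L_e = K·L = 1 × 6.89 = 6.890 m
P_cr = π²EI / L_e² = π² × 10.9×10⁹ × 1.407×10^-5 / 6.890² = 3.190×10^4 N

P_cr ≈ 31.9 kN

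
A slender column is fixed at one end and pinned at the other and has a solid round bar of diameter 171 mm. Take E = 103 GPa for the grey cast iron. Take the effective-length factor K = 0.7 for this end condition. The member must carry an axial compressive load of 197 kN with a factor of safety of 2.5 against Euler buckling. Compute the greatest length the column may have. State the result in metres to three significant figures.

L_max ≈ 13.3 m

I = πd⁴/64 = π×171⁴/64 = 4.197×10^7 mm⁴
I = 4.197×10^-5 m⁴
Required critical load P_cr = n·P = 2.5 × 197 = 492.5 kN = 4.925×10^5 N
From P_cr = π²EI/(K·L)²:  L = (1/K)·√(π²EI/P_cr) = (1/0.7)·√(π²×1.03×10^11×4.197×10^-5/4.925×10^5)
L = 13.3 m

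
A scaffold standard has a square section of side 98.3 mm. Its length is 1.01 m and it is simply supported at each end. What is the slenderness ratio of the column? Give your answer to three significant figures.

λ ≈ 35.6

I = a⁴/12 = 98.3⁴/12 = 7.781×10^6 mm⁴
A = 9.663×10^3 mm²;  r_min = √(I/A) = √(7.781×10^6/9.663×10^3) = 28.38 mm
L_e = K·L = 1 × 1.01 m = 1.010 m = 1010.0 mm
λ = L_e / r_min = 1010.0 / 28.38 = 35.6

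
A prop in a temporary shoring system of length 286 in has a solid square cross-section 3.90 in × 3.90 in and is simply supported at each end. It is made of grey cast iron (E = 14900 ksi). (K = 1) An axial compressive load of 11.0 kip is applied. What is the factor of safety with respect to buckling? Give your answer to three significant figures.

I = a⁴/12 = 3.90⁴/12 = 19.28 in⁴
Effective length L_e = K·L = 1 × 286 = 286.0 in
P_cr = π²EI / L_e² = π² × 14900×10³ × 19.28 / 286.0² = 3.466×10^4 lb
Factor of safety n = P_cr / P = 34.660 / 11.0 = 3.15

n ≈ 3.15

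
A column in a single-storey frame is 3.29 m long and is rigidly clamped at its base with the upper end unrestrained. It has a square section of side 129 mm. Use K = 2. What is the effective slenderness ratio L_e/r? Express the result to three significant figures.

λ ≈ 177

For a square r = a/√12 = 129/√12 = 37.24 mm
L_e = K·L = 2 × 3.29 m = 6.580 m = 6580.0 mm
λ = L_e / r_min = 6580.0 / 37.24 = 177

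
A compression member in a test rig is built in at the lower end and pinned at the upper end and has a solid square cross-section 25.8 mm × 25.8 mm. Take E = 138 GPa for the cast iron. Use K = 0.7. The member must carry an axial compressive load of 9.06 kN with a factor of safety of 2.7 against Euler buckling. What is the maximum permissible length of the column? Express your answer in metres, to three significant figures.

I = a⁴/12 = 25.8⁴/12 = 3.692×10^4 mm⁴
I = 3.692×10^-8 m⁴
Required critical load P_cr = n·P = 2.7 × 9.06 = 24.46 kN = 2.446×10^4 N
From P_cr = π²EI/(K·L)²:  L = (1/K)·√(π²EI/P_cr) = (1/0.7)·√(π²×1.38×10^11×3.692×10^-8/2.446×10^4)
L = 2.05 m

L_max ≈ 2.05 m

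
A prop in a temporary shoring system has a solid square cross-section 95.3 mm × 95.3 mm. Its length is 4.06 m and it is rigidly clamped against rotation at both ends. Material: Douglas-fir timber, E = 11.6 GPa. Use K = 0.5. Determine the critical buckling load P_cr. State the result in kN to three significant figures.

P_cr ≈ 191 kN

I = a⁴/12 = 95.3⁴/12 = 6.874×10^6 mm⁴
I = 6.874×10^6 mm⁴ = 6.874×10^-6 m⁴
Effective length L_e = K·L = 0.5 × 4.06 = 2.030 m
P_cr = π²EI / L_e² = π² × 11.6×10⁹ × 6.874×10^-6 / 2.030² = 1.910×10^5 N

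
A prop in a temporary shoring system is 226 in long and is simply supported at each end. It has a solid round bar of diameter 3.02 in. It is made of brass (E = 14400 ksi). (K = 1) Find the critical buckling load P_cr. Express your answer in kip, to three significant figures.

P_cr ≈ 11.4 kip

I = πd⁴/64 = π×3.02⁴/64 = 4.083 in⁴
Effective length L_e = K·L = 1 × 226 = 226.0 in
P_cr = π²EI / L_e² = π² × 14400×10³ × 4.083 / 226.0² = 1.136×10^4 lb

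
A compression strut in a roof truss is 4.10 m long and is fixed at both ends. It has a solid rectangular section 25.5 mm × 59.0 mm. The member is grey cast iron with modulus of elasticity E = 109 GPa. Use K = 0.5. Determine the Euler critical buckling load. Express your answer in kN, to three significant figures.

Buckling occurs about the weak axis: I_min = h·b³/12 with b = 25.5 mm (the shorter side).
I_min = 59.0×25.5³/12 = 8.153×10^4 mm⁴
I = 8.153×10^4 mm⁴ = 8.153×10^-8 m⁴
Effective length L_e = K·L = 0.5 × 4.10 = 2.050 m
P_cr = π²EI / L_e² = π² × 109×10⁹ × 8.153×10^-8 / 2.050² = 2.087×10^4 N

P_cr ≈ 20.9 kN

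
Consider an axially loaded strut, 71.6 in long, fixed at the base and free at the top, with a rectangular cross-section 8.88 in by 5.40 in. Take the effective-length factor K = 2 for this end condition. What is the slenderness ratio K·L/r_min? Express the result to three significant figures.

For a rectangle r_min = b/√12 = 5.40/√12 = 1.559 in
L_e = K·L = 2 × 71.6 = 143.2 in
λ = L_e / r_min = 143.20 / 1.559 = 91.9

λ ≈ 91.9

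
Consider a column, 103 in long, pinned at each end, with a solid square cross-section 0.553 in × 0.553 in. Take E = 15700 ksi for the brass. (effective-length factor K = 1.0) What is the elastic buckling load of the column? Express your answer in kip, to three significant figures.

I = a⁴/12 = 0.553⁴/12 = 7.793×10^-3 in⁴
Effective length L_e = K·L = 1 × 103 = 103.0 in
P_cr = π²EI / L_e² = π² × 15700×10³ × 7.793×10^-3 / 103.0² = 113.8 lb

P_cr ≈ 0.114 kip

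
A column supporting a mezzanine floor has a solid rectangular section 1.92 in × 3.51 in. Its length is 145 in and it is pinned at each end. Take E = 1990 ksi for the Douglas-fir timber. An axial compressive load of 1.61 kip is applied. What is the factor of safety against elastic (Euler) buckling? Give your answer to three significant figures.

n ≈ 1.20

Buckling occurs about the weak axis: I_min = h·b³/12 with b = 1.92 in (the shorter side).
I_min = 3.51×1.92³/12 = 2.070 in⁴
Effective length L_e = K·L = 1 × 145 = 145.0 in
P_cr = π²EI / L_e² = π² × 1990×10³ × 2.070 / 145.0² = 1.934×10^3 lb
Factor of safety n = P_cr / P = 1.9340 / 1.61 = 1.20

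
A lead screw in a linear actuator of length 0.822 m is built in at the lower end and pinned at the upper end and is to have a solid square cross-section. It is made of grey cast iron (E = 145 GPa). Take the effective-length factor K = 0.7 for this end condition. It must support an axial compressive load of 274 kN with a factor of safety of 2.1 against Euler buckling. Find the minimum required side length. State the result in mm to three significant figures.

Required P_cr = n·P = 2.1 × 274 = 575.4 kN
L_e = K·L = 0.7 × 0.822 = 0.5754 m
Required I = P_cr·L_e²/(π²E) = 5.754×10^5 × 0.5754² / (π² × 1.45×10^11) = 1.331×10^-7 m⁴
I_req = 1.331×10^5 mm⁴
Solid square: I = a⁴/12  ⇒  a = (12I)^(1/4) = (12×1.331×10^5)^(1/4) = 35.6 mm

a ≈ 35.6 mm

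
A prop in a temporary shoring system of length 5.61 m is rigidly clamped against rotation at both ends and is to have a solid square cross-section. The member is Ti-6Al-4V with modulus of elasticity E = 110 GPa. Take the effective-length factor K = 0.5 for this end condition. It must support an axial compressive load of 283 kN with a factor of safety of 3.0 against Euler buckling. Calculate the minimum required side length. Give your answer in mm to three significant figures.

a ≈ 92.7 mm

Required P_cr = n·P = 3.0 × 283 = 849.0 kN
L_e = K·L = 0.5 × 5.61 = 2.805 m
Required I = P_cr·L_e²/(π²E) = 8.490×10^5 × 2.805² / (π² × 1.10×10^11) = 6.153×10^-6 m⁴
I_req = 6.153×10^6 mm⁴
Solid square: I = a⁴/12  ⇒  a = (12I)^(1/4) = (12×6.153×10^6)^(1/4) = 92.7 mm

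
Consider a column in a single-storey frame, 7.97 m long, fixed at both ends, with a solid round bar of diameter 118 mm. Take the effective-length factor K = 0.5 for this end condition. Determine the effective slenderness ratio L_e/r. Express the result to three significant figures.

λ ≈ 135

I = πd⁴/64 = π×118⁴/64 = 9.517×10^6 mm⁴
A = 1.094×10^4 mm²;  r_min = √(I/A) = √(9.517×10^6/1.094×10^4) = 29.50 mm
L_e = K·L = 0.5 × 7.97 m = 3.985 m = 3985.0 mm
λ = L_e / r_min = 3985.0 / 29.50 = 135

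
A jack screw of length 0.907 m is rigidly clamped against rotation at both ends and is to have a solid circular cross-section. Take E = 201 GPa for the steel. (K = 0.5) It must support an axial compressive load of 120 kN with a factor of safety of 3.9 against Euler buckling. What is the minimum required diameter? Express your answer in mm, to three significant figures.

Required P_cr = n·P = 3.9 × 120 = 468.0 kN
L_e = K·L = 0.5 × 0.907 = 0.4535 m
Required I = P_cr·L_e²/(π²E) = 4.680×10^5 × 0.4535² / (π² × 2.01×10^11) = 4.852×10^-8 m⁴
I_req = 4.852×10^4 mm⁴
Solid circle: I = πd⁴/64  ⇒  d = (64I/π)^(1/4) = (64×4.852×10^4/π)^(1/4) = 31.5 mm

d ≈ 31.5 mm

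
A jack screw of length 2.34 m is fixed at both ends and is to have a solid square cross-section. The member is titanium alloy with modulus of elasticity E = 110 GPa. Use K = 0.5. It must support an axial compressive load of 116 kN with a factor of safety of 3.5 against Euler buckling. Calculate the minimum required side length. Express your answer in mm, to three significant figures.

Required P_cr = n·P = 3.5 × 116 = 406.0 kN
L_e = K·L = 0.5 × 2.34 = 1.170 m
Required I = P_cr·L_e²/(π²E) = 4.060×10^5 × 1.170² / (π² × 1.10×10^11) = 5.119×10^-7 m⁴
I_req = 5.119×10^5 mm⁴
Solid square: I = a⁴/12  ⇒  a = (12I)^(1/4) = (12×5.119×10^5)^(1/4) = 49.8 mm

a ≈ 49.8 mm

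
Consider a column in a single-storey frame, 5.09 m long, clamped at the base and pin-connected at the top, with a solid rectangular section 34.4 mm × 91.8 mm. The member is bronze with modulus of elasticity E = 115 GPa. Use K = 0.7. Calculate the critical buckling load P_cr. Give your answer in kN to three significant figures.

P_cr ≈ 27.8 kN

Buckling occurs about the weak axis: I_min = h·b³/12 with b = 34.4 mm (the shorter side).
I_min = 91.8×34.4³/12 = 3.114×10^5 mm⁴
I = 3.114×10^5 mm⁴ = 3.114×10^-7 m⁴
Effective length L_e = K·L = 0.7 × 5.09 = 3.563 m
P_cr = π²EI / L_e² = π² × 115×10⁹ × 3.114×10^-7 / 3.563² = 2.784×10^4 N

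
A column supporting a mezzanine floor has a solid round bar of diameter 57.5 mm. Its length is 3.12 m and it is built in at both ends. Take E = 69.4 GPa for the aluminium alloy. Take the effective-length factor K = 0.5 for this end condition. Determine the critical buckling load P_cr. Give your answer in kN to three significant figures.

P_cr ≈ 151 kN

I = πd⁴/64 = π×57.5⁴/64 = 5.366×10^5 mm⁴
I = 5.366×10^5 mm⁴ = 5.366×10^-7 m⁴
Effective length L_e = K·L = 0.5 × 3.12 = 1.560 m
P_cr = π²EI / L_e² = π² × 69.4×10⁹ × 5.366×10^-7 / 1.560² = 1.510×10^5 N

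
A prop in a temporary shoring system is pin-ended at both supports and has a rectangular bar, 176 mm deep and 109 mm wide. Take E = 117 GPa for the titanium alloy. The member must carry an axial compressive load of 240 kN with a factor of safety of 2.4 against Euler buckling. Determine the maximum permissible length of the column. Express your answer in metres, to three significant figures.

L_max ≈ 6.17 m

Buckling occurs about the weak axis: I_min = h·b³/12 with b = 109 mm (the shorter side).
I_min = 176×109³/12 = 1.899×10^7 mm⁴
I = 1.899×10^-5 m⁴
Required critical load P_cr = n·P = 2.4 × 240 = 576.0 kN = 5.760×10^5 N
From P_cr = π²EI/(K·L)²:  L = (1/K)·√(π²EI/P_cr) = (1/1)·√(π²×1.17×10^11×1.899×10^-5/5.760×10^5)
L = 6.17 m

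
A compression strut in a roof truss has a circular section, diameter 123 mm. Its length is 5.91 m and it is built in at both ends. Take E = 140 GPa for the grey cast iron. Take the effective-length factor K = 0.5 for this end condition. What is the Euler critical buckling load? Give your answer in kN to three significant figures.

P_cr ≈ 1780 kN

I = πd⁴/64 = π×123⁴/64 = 1.124×10^7 mm⁴
I = 1.124×10^7 mm⁴ = 1.124×10^-5 m⁴
Effective length L_e = K·L = 0.5 × 5.91 = 2.955 m
P_cr = π²EI / L_e² = π² × 140×10⁹ × 1.124×10^-5 / 2.955² = 1.778×10^6 N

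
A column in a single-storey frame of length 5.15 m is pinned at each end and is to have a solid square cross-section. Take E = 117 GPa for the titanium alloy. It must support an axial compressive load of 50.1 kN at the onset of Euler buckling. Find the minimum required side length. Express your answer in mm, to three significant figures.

a ≈ 61.0 mm

L_e = K·L = 1 × 5.15 = 5.150 m
Required I = P_cr·L_e²/(π²E) = 5.010×10^4 × 5.150² / (π² × 1.17×10^11) = 1.151×10^-6 m⁴
I_req = 1.151×10^6 mm⁴
Solid square: I = a⁴/12  ⇒  a = (12I)^(1/4) = (12×1.151×10^6)^(1/4) = 61.0 mm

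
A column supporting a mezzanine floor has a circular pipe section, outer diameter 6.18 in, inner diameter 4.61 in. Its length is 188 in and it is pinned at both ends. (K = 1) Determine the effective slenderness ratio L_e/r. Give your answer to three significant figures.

d_o = 6.18 in, d_i = 4.61 in
I = π(d_o⁴ − d_i⁴)/64 = π(6.18⁴ − 4.610⁴)/64 = 49.43 in⁴
A = 13.30 in²;  r_min = √(I/A) = √(49.43/13.30) = 1.928 in
L_e = K·L = 1 × 188 = 188.0 in
λ = L_e / r_min = 188.00 / 1.928 = 97.5

λ ≈ 97.5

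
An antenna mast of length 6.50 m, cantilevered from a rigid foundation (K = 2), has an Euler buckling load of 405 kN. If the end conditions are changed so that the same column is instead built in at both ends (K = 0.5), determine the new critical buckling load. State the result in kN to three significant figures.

P_cr ∝ 1/K², so P_cr,new = P_cr,old × (K_old/K_new)² = 405 × (2/0.5)²
= 405 × 16.00 = 6480 kN

P_cr ≈ 6480 kN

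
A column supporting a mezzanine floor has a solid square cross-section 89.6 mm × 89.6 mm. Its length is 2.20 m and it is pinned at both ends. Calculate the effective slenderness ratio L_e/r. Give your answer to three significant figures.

For a square r = a/√12 = 89.6/√12 = 25.87 mm
L_e = K·L = 1 × 2.20 m = 2.200 m = 2200.0 mm
λ = L_e / r_min = 2200.0 / 25.87 = 85.1

λ ≈ 85.1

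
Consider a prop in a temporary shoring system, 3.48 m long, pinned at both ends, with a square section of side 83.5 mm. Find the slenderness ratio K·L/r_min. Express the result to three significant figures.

For a square r = a/√12 = 83.5/√12 = 24.10 mm
L_e = K·L = 1 × 3.48 m = 3.480 m = 3480.0 mm
λ = L_e / r_min = 3480.0 / 24.10 = 144

λ ≈ 144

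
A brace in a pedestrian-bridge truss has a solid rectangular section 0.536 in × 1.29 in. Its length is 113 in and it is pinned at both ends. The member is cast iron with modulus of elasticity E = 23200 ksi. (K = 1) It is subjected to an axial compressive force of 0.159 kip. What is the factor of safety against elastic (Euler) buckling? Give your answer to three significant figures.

Buckling occurs about the weak axis: I_min = h·b³/12 with b = 0.536 in (the shorter side).
I_min = 1.29×0.536³/12 = 1.655×10^-2 in⁴
Effective length L_e = K·L = 1 × 113 = 113.0 in
P_cr = π²EI / L_e² = π² × 23200×10³ × 1.655×10^-2 / 113.0² = 296.8 lb
Factor of safety n = P_cr / P = 0.29685 / 0.159 = 1.87

n ≈ 1.87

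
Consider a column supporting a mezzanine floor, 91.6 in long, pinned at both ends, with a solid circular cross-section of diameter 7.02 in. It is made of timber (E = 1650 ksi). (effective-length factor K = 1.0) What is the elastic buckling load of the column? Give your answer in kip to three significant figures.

I = πd⁴/64 = π×7.02⁴/64 = 119.2 in⁴
Effective length L_e = K·L = 1 × 91.6 = 91.60 in
P_cr = π²EI / L_e² = π² × 1650×10³ × 119.2 / 91.60² = 2.314×10^5 lb

P_cr ≈ 231 kip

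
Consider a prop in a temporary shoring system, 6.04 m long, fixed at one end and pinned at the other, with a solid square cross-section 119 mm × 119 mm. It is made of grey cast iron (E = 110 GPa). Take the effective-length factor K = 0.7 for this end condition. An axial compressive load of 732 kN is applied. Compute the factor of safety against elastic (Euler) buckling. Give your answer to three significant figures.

I = a⁴/12 = 119⁴/12 = 1.671×10^7 mm⁴
I = 1.671×10^7 mm⁴ = 1.671×10^-5 m⁴
Effective length L_e = K·L = 0.7 × 6.04 = 4.228 m
P_cr = π²EI / L_e² = π² × 110×10⁹ × 1.671×10^-5 / 4.228² = 1.015×10^6 N
Factor of safety n = P_cr / P = 1014.9 / 732 = 1.39

n ≈ 1.39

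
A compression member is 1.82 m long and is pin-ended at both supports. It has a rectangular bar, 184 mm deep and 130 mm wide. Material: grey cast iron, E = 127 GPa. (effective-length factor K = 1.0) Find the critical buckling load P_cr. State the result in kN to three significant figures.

Buckling occurs about the weak axis: I_min = h·b³/12 with b = 130 mm (the shorter side).
I_min = 184×130³/12 = 3.369×10^7 mm⁴
I = 3.369×10^7 mm⁴ = 3.369×10^-5 m⁴
Effective length L_e = K·L = 1 × 1.82 = 1.820 m
P_cr = π²EI / L_e² = π² × 127×10⁹ × 3.369×10^-5 / 1.820² = 1.275×10^7 N

P_cr ≈ 12700 kN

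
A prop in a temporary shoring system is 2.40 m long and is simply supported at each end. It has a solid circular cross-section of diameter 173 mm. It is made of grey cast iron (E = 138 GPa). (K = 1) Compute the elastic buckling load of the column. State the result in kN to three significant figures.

I = πd⁴/64 = π×173⁴/64 = 4.397×10^7 mm⁴
I = 4.397×10^7 mm⁴ = 4.397×10^-5 m⁴
Effective length L_e = K·L = 1 × 2.40 = 2.400 m
P_cr = π²EI / L_e² = π² × 138×10⁹ × 4.397×10^-5 / 2.400² = 1.040×10^7 N

P_cr ≈ 10400 kN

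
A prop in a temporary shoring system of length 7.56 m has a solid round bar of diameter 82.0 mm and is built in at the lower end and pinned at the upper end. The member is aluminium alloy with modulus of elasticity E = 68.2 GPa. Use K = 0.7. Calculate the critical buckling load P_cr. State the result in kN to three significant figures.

P_cr ≈ 53.3 kN

I = πd⁴/64 = π×82.0⁴/64 = 2.219×10^6 mm⁴
I = 2.219×10^6 mm⁴ = 2.219×10^-6 m⁴
Effective length L_e = K·L = 0.7 × 7.56 = 5.292 m
P_cr = π²EI / L_e² = π² × 68.2×10⁹ × 2.219×10^-6 / 5.292² = 5.334×10^4 N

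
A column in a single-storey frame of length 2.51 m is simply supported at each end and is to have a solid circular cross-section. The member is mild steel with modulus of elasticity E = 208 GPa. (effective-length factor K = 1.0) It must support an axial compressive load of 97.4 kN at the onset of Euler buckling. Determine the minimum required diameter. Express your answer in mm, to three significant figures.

d ≈ 49.7 mm

L_e = K·L = 1 × 2.51 = 2.510 m
Required I = P_cr·L_e²/(π²E) = 9.740×10^4 × 2.510² / (π² × 2.08×10^11) = 2.989×10^-7 m⁴
I_req = 2.989×10^5 mm⁴
Solid circle: I = πd⁴/64  ⇒  d = (64I/π)^(1/4) = (64×2.989×10^5/π)^(1/4) = 49.7 mm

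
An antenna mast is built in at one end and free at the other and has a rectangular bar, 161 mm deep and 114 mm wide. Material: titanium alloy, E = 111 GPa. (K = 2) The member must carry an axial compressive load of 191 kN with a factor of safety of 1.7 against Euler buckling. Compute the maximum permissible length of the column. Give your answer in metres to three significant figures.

Buckling occurs about the weak axis: I_min = h·b³/12 with b = 114 mm (the shorter side).
I_min = 161×114³/12 = 1.988×10^7 mm⁴
I = 1.988×10^-5 m⁴
Required critical load P_cr = n·P = 1.7 × 191 = 324.7 kN = 3.247×10^5 N
From P_cr = π²EI/(K·L)²:  L = (1/K)·√(π²EI/P_cr) = (1/2)·√(π²×1.11×10^11×1.988×10^-5/3.247×10^5)
L = 4.09 m

L_max ≈ 4.09 m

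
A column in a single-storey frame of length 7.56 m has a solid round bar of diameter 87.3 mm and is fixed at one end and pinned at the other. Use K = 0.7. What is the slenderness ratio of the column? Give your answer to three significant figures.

λ ≈ 242

For a solid circle r = d/4 = 87.3/4 = 21.82 mm
L_e = K·L = 0.7 × 7.56 m = 5.292 m = 5292.0 mm
λ = L_e / r_min = 5292.0 / 21.82 = 242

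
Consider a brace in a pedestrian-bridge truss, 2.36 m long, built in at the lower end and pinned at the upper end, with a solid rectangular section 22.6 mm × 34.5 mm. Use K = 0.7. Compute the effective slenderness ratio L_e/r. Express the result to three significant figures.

For a rectangle r_min = b/√12 = 22.6/√12 = 6.524 mm
L_e = K·L = 0.7 × 2.36 m = 1.652 m = 1652.0 mm
λ = L_e / r_min = 1652.0 / 6.524 = 253

λ ≈ 253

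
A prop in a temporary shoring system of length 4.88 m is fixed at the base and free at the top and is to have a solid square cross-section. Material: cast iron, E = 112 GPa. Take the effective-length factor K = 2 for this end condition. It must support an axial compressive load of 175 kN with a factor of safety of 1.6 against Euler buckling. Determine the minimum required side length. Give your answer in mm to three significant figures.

Required P_cr = n·P = 1.6 × 175 = 280.0 kN
L_e = K·L = 2 × 4.88 = 9.760 m
Required I = P_cr·L_e²/(π²E) = 2.800×10^5 × 9.760² / (π² × 1.12×10^11) = 2.413×10^-5 m⁴
I_req = 2.413×10^7 mm⁴
Solid square: I = a⁴/12  ⇒  a = (12I)^(1/4) = (12×2.413×10^7)^(1/4) = 130 mm

a ≈ 130 mm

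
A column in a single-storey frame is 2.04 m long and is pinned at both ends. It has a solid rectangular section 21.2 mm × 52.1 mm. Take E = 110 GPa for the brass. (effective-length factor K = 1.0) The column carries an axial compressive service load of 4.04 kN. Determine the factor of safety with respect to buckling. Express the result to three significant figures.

Buckling occurs about the weak axis: I_min = h·b³/12 with b = 21.2 mm (the shorter side).
I_min = 52.1×21.2³/12 = 4.137×10^4 mm⁴
I = 4.137×10^4 mm⁴ = 4.137×10^-8 m⁴
Effective length L_e = K·L = 1 × 2.04 = 2.040 m
P_cr = π²EI / L_e² = π² × 110×10⁹ × 4.137×10^-8 / 2.040² = 1.079×10^4 N
Factor of safety n = P_cr / P = 10.792 / 4.04 = 2.67

n ≈ 2.67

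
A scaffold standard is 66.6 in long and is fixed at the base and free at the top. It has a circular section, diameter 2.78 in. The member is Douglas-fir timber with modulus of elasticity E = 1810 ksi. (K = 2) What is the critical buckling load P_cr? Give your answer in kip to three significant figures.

I = πd⁴/64 = π×2.78⁴/64 = 2.932 in⁴
Effective length L_e = K·L = 2 × 66.6 = 133.2 in
P_cr = π²EI / L_e² = π² × 1810×10³ × 2.932 / 133.2² = 2.952×10^3 lb

P_cr ≈ 2.95 kip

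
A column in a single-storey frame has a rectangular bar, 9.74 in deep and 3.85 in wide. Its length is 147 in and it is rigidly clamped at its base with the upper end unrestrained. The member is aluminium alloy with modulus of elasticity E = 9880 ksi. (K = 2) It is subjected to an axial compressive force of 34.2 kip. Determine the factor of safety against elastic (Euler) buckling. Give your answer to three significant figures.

Buckling occurs about the weak axis: I_min = h·b³/12 with b = 3.85 in (the shorter side).
I_min = 9.74×3.85³/12 = 46.32 in⁴
Effective length L_e = K·L = 2 × 147 = 294.0 in
P_cr = π²EI / L_e² = π² × 9880×10³ × 46.32 / 294.0² = 5.225×10^4 lb
Factor of safety n = P_cr / P = 52.254 / 34.2 = 1.53

n ≈ 1.53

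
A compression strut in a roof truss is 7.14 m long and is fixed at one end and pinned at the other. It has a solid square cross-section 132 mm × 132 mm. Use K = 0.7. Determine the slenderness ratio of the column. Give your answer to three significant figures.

λ ≈ 131

I = a⁴/12 = 132⁴/12 = 2.530×10^7 mm⁴
A = 1.742×10^4 mm²;  r_min = √(I/A) = √(2.530×10^7/1.742×10^4) = 38.11 mm
L_e = K·L = 0.7 × 7.14 m = 4.998 m = 4998.0 mm
λ = L_e / r_min = 4998.0 / 38.11 = 131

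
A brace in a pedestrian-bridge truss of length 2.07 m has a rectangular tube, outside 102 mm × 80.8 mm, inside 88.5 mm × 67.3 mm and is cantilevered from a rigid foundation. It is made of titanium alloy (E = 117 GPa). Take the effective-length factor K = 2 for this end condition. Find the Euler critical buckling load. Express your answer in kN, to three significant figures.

Weak-axis I_min = (h_o·b_o³ − h_i·b_i³)/12 with b_o = 80.8, b_i = 67.30 mm (shorter outer/inner sides).
I_min = (102×80.8³ − 88.50×67.30³)/12 = 2.236×10^6 mm⁴
I = 2.236×10^6 mm⁴ = 2.236×10^-6 m⁴
Effective length L_e = K·L = 2 × 2.07 = 4.140 m
P_cr = π²EI / L_e² = π² × 117×10⁹ × 2.236×10^-6 / 4.140² = 1.506×10^5 N

P_cr ≈ 151 kN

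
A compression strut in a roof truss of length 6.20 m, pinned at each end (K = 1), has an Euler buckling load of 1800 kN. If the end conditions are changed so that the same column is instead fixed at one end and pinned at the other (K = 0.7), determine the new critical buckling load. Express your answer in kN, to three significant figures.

P_cr ∝ 1/K², so P_cr,new = P_cr,old × (K_old/K_new)² = 1800 × (1/0.7)²
= 1800 × 2.041 = 3670 kN

P_cr ≈ 3670 kN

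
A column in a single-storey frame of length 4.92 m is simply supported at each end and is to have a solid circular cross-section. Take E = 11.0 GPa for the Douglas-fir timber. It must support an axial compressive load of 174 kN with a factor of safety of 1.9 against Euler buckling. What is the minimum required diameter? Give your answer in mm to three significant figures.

d ≈ 197 mm

Required P_cr = n·P = 1.9 × 174 = 330.6 kN
L_e = K·L = 1 × 4.92 = 4.920 m
Required I = P_cr·L_e²/(π²E) = 3.306×10^5 × 4.920² / (π² × 1.10×10^10) = 7.371×10^-5 m⁴
I_req = 7.371×10^7 mm⁴
Solid circle: I = πd⁴/64  ⇒  d = (64I/π)^(1/4) = (64×7.371×10^7/π)^(1/4) = 197 mm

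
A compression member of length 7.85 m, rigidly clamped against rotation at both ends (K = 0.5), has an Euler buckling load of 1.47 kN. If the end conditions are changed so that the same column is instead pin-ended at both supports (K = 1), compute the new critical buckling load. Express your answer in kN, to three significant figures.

P_cr ∝ 1/K², so P_cr,new = P_cr,old × (K_old/K_new)² = 1.47 × (0.5/1)²
= 1.47 × 0.2500 = 0.368 kN

P_cr ≈ 0.368 kN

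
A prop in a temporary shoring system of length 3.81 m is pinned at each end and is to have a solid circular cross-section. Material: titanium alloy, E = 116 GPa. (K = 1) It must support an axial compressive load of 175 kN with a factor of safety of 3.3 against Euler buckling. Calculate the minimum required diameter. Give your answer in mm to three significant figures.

d ≈ 111 mm

Required P_cr = n·P = 3.3 × 175 = 577.5 kN
L_e = K·L = 1 × 3.81 = 3.810 m
Required I = P_cr·L_e²/(π²E) = 5.775×10^5 × 3.810² / (π² × 1.16×10^11) = 7.322×10^-6 m⁴
I_req = 7.322×10^6 mm⁴
Solid circle: I = πd⁴/64  ⇒  d = (64I/π)^(1/4) = (64×7.322×10^6/π)^(1/4) = 111 mm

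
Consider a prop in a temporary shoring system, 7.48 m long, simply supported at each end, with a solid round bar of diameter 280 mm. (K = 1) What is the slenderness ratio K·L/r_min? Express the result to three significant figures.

λ ≈ 107

I = πd⁴/64 = π×280⁴/64 = 3.017×10^8 mm⁴
A = 6.158×10^4 mm²;  r_min = √(I/A) = √(3.017×10^8/6.158×10^4) = 70.00 mm
L_e = K·L = 1 × 7.48 m = 7.480 m = 7480.0 mm
λ = L_e / r_min = 7480.0 / 70.00 = 107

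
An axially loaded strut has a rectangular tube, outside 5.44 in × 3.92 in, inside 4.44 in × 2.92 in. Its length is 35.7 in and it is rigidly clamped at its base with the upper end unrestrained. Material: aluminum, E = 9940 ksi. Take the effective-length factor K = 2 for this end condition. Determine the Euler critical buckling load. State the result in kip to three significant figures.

Weak-axis I_min = (h_o·b_o³ − h_i·b_i³)/12 with b_o = 3.92, b_i = 2.920 in (shorter outer/inner sides).
I_min = (5.44×3.92³ − 4.440×2.920³)/12 = 18.10 in⁴
Effective length L_e = K·L = 2 × 35.7 = 71.40 in
P_cr = π²EI / L_e² = π² × 9940×10³ × 18.10 / 71.40² = 3.482×10^5 lb

P_cr ≈ 348 kip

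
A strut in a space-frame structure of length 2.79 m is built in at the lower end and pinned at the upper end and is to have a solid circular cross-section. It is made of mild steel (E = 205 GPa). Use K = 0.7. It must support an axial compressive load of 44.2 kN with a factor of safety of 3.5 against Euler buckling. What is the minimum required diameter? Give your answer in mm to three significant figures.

Required P_cr = n·P = 3.5 × 44.2 = 154.7 kN
L_e = K·L = 0.7 × 2.79 = 1.953 m
Required I = P_cr·L_e²/(π²E) = 1.547×10^5 × 1.953² / (π² × 2.05×10^11) = 2.916×10^-7 m⁴
I_req = 2.916×10^5 mm⁴
Solid circle: I = πd⁴/64  ⇒  d = (64I/π)^(1/4) = (64×2.916×10^5/π)^(1/4) = 49.4 mm

d ≈ 49.4 mm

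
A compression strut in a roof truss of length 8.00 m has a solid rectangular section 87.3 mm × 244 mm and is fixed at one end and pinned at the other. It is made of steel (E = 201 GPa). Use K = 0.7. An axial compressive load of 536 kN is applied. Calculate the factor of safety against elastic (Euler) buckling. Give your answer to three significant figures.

n ≈ 1.60

Buckling occurs about the weak axis: I_min = h·b³/12 with b = 87.3 mm (the shorter side).
I_min = 244×87.3³/12 = 1.353×10^7 mm⁴
I = 1.353×10^7 mm⁴ = 1.353×10^-5 m⁴
Effective length L_e = K·L = 0.7 × 8.00 = 5.600 m
P_cr = π²EI / L_e² = π² × 201×10⁹ × 1.353×10^-5 / 5.600² = 8.558×10^5 N
Factor of safety n = P_cr / P = 855.80 / 536 = 1.60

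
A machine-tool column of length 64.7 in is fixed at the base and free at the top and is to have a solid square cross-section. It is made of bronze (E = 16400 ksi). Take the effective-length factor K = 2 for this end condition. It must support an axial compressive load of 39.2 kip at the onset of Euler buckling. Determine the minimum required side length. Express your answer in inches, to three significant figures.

L_e = K·L = 2 × 64.7 = 129.4 in
Required I = P_cr·L_e²/(π²E) = 3.920×10^4 × 129.4² / (π² × 1.64×10^7) = 4.055 in⁴
Solid square: I = a⁴/12  ⇒  a = (12I)^(1/4) = (12×4.055)^(1/4) = 2.64 in

a ≈ 2.64 in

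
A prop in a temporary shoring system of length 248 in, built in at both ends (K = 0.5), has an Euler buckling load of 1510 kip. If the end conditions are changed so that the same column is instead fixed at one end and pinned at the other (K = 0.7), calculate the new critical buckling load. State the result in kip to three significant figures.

P_cr ∝ 1/K², so P_cr,new = P_cr,old × (K_old/K_new)² = 1510 × (0.5/0.7)²
= 1510 × 0.5102 = 770 kip

P_cr ≈ 770 kip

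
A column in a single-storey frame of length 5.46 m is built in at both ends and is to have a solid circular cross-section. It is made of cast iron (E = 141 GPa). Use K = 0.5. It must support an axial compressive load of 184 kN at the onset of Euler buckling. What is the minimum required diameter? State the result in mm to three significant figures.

d ≈ 66.9 mm

L_e = K·L = 0.5 × 5.46 = 2.730 m
Required I = P_cr·L_e²/(π²E) = 1.840×10^5 × 2.730² / (π² × 1.41×10^11) = 9.854×10^-7 m⁴
I_req = 9.854×10^5 mm⁴
Solid circle: I = πd⁴/64  ⇒  d = (64I/π)^(1/4) = (64×9.854×10^5/π)^(1/4) = 66.9 mm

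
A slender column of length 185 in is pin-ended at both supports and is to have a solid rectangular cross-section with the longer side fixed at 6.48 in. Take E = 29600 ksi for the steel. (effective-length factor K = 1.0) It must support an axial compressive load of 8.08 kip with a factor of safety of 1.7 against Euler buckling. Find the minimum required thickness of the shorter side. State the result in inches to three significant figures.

Required P_cr = n·P = 1.7 × 8.08 = 13.74 kip
L_e = K·L = 1 × 185 = 185.0 in
Required I = P_cr·L_e²/(π²E) = 1.374×10^4 × 185.0² / (π² × 2.96×10^7) = 1.609 in⁴
Rectangle, weak axis: I_min = h·b³/12 with h = 6.48 in fixed  ⇒  b = (12I/h)^(1/3) = 1.44 in

b ≈ 1.44 in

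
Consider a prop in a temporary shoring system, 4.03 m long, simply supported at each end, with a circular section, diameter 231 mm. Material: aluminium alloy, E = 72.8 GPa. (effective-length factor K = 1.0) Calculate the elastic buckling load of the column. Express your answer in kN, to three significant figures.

I = πd⁴/64 = π×231⁴/64 = 1.398×10^8 mm⁴
I = 1.398×10^8 mm⁴ = 1.398×10^-4 m⁴
Effective length L_e = K·L = 1 × 4.03 = 4.030 m
P_cr = π²EI / L_e² = π² × 72.8×10⁹ × 1.398×10^-4 / 4.030² = 6.184×10^6 N

P_cr ≈ 6180 kN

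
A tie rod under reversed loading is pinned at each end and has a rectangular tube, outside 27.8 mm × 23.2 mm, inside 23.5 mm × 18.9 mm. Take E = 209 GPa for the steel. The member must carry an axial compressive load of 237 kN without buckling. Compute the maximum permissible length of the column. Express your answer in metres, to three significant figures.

L_max ≈ 0.370 m

Weak-axis I_min = (h_o·b_o³ − h_i·b_i³)/12 with b_o = 23.2, b_i = 18.90 mm (shorter outer/inner sides).
I_min = (27.8×23.2³ − 23.50×18.90³)/12 = 1.571×10^4 mm⁴
I = 1.571×10^-8 m⁴
At the buckling limit P_cr = P = 2.370×10^5 N
From P_cr = π²EI/(K·L)²:  L = (1/K)·√(π²EI/P_cr) = (1/1)·√(π²×2.09×10^11×1.571×10^-8/2.370×10^5)
L = 0.370 m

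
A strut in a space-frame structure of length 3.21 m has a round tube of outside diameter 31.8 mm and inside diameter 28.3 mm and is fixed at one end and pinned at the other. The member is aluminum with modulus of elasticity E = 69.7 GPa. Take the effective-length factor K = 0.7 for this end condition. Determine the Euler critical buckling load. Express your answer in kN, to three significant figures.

P_cr ≈ 2.55 kN

d_o = 31.8 mm, d_i = 28.3 mm
I = π(d_o⁴ − d_i⁴)/64 = π(31.8⁴ − 28.30⁴)/64 = 1.871×10^4 mm⁴
I = 1.871×10^4 mm⁴ = 1.871×10^-8 m⁴
Effective length L_e = K·L = 0.7 × 3.21 = 2.247 m
P_cr = π²EI / L_e² = π² × 69.7×10⁹ × 1.871×10^-8 / 2.247² = 2.549×10^3 N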